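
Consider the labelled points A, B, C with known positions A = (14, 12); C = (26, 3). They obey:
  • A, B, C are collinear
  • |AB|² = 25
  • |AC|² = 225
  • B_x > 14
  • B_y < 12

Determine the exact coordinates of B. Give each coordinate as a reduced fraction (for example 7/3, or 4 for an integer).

1. B_x = 18  [[A, B, C are collinear ⇒ -9x-12y+270=0] ∩ [|B−(14, 12)|²=25]]
2. B_y = 9  [[A, B, C are collinear ⇒ -9x-12y+270=0] ∩ [|B−(14, 12)|²=25]]
   so B = (18, 9)

B = (18, 9)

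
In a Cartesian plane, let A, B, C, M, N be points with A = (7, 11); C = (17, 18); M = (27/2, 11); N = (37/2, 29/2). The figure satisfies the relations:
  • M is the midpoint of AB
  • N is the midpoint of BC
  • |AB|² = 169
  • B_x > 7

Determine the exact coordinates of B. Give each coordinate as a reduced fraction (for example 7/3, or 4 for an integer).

B = (20, 11)

1. B_x = 20  [B = 2·M−A = 2·(27/2, 11)−(7, 11)]
2. B_y = 11  [B = 2·M−A = 2·(27/2, 11)−(7, 11)]
   so B = (20, 11)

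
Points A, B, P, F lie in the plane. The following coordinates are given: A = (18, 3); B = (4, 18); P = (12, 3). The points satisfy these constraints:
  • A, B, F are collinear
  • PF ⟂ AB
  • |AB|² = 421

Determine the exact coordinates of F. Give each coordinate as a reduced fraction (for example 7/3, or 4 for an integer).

1. F_x = 6402/421  [[A, B, F are collinear ⇒ -15x-14y+312=0] ∩ [PF ⟂ AB ⇒ -14x+15y+123=0]]
2. F_y = 2523/421  [[A, B, F are collinear ⇒ -15x-14y+312=0] ∩ [PF ⟂ AB ⇒ -14x+15y+123=0]]
   so F = (6402/421, 2523/421)

F = (6402/421, 2523/421)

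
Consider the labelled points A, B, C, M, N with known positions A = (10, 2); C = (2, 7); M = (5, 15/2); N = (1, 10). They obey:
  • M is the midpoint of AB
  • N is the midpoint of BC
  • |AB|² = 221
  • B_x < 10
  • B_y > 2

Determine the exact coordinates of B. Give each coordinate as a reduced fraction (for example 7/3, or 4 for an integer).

B = (0, 13)

1. B_x = 0  [B = 2·M−A = 2·(5, 15/2)−(10, 2)]
2. B_y = 13  [B = 2·M−A = 2·(5, 15/2)−(10, 2)]
   so B = (0, 13)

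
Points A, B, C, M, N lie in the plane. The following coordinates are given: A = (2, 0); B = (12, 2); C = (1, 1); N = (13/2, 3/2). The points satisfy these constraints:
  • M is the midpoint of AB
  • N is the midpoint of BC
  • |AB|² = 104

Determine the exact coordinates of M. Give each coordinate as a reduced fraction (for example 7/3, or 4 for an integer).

M = (7, 1)

1. M_x = 7  [2·M = A+B = (2, 0)+(12, 2)]
2. M_y = 1  [2·M = A+B = (2, 0)+(12, 2)]
   so M = (7, 1)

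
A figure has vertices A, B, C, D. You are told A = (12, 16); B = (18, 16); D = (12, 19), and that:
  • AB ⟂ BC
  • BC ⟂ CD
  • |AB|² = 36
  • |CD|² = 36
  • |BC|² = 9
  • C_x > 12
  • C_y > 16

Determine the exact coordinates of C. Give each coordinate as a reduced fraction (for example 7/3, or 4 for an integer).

1. C_x = 18  [[AB ⟂ BC ⇒ 6x-108=0] ∩ [|C−(12, 19)|²=36]]
2. C_y = 19  [[AB ⟂ BC ⇒ 6x-108=0] ∩ [|C−(12, 19)|²=36]]
   so C = (18, 19)

C = (18, 19)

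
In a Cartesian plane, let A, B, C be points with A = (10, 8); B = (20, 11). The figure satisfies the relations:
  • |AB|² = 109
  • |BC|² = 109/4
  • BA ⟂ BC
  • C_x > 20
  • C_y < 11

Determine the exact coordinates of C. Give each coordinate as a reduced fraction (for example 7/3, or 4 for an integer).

C = (43/2, 6)

1. C_x = 43/2  [[BA ⟂ BC ⇒ -10x-3y+233=0] ∩ [|C−(20, 11)|²=109/4]]
2. C_y = 6  [[BA ⟂ BC ⇒ -10x-3y+233=0] ∩ [|C−(20, 11)|²=109/4]]
   so C = (43/2, 6)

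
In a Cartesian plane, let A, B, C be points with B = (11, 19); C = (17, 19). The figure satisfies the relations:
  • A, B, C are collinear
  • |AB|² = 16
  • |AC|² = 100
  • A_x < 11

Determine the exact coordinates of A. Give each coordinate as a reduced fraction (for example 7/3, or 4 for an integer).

A = (7, 19)

1. A_x = 7  [[A, B, C are collinear ⇒ 6y-114=0] ∩ [|A−(11, 19)|²=16]]
2. A_y = 19  [[A, B, C are collinear ⇒ 6y-114=0] ∩ [|A−(11, 19)|²=16]]
   so A = (7, 19)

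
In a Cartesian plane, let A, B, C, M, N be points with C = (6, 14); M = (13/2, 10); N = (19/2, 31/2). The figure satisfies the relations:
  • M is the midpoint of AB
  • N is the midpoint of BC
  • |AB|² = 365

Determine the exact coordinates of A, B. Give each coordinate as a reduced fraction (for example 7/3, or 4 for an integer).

1. B_x = 13  [B = 2·N−C = 2·(19/2, 31/2)−(6, 14)]
2. B_y = 17  [B = 2·N−C = 2·(19/2, 31/2)−(6, 14)]
   so B = (13, 17)
3. A_x = 0  [A = 2·M−B = 2·(13/2, 10)−(13, 17)]
4. A_y = 3  [A = 2·M−B = 2·(13/2, 10)−(13, 17)]
   so A = (0, 3)

A = (0, 3)
B = (13, 17)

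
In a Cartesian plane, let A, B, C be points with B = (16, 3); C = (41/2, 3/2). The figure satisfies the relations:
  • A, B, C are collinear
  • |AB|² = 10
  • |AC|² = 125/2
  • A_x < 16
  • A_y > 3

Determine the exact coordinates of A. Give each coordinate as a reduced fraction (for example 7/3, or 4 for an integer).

A = (13, 4)

1. A_x = 13  [[A, B, C are collinear ⇒ 3/2x+9/2y-75/2=0] ∩ [|A−(16, 3)|²=10]]
2. A_y = 4  [[A, B, C are collinear ⇒ 3/2x+9/2y-75/2=0] ∩ [|A−(16, 3)|²=10]]
   so A = (13, 4)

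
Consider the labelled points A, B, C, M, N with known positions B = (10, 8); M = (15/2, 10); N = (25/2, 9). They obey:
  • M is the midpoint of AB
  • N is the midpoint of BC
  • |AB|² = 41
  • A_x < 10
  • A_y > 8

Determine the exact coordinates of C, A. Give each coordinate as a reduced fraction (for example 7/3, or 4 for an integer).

1. A_x = 5  [A = 2·M−B = 2·(15/2, 10)−(10, 8)]
2. A_y = 12  [A = 2·M−B = 2·(15/2, 10)−(10, 8)]
   so A = (5, 12)
3. C_x = 15  [C = 2·N−B = 2·(25/2, 9)−(10, 8)]
4. C_y = 10  [C = 2·N−B = 2·(25/2, 9)−(10, 8)]
   so C = (15, 10)

C = (15, 10)
A = (5, 12)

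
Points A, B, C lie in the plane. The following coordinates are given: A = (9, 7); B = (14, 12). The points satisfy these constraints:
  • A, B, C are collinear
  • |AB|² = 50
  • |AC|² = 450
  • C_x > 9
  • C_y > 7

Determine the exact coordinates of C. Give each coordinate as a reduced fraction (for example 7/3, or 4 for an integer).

C = (24, 22)

1. C_x = 24  [[A, B, C are collinear ⇒ -5x+5y+10=0] ∩ [|C−(9, 7)|²=450]]
2. C_y = 22  [[A, B, C are collinear ⇒ -5x+5y+10=0] ∩ [|C−(9, 7)|²=450]]
   so C = (24, 22)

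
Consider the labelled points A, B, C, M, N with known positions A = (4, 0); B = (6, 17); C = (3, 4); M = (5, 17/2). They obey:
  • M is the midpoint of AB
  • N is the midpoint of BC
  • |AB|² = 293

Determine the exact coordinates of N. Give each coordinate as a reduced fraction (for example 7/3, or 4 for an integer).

1. N_x = 9/2  [2·N = B+C = (6, 17)+(3, 4)]
2. N_y = 21/2  [2·N = B+C = (6, 17)+(3, 4)]
   so N = (9/2, 21/2)

N = (9/2, 21/2)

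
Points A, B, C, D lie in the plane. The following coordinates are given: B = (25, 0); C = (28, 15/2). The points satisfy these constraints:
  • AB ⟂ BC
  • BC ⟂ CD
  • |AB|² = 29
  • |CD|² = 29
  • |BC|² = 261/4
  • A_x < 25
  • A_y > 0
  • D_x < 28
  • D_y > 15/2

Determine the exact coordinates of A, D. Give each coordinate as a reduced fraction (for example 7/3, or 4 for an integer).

1. A_x = 20  [[AB ⟂ BC ⇒ -3x-15/2y+75=0] ∩ [|A−(25, 0)|²=29]]
2. A_y = 2  [[AB ⟂ BC ⇒ -3x-15/2y+75=0] ∩ [|A−(25, 0)|²=29]]
   so A = (20, 2)
3. D_x = 23  [[BC ⟂ CD ⇒ 3x+15/2y-561/4=0] ∩ [|D−(28, 15/2)|²=29]]
4. D_y = 19/2  [[BC ⟂ CD ⇒ 3x+15/2y-561/4=0] ∩ [|D−(28, 15/2)|²=29]]
   so D = (23, 19/2)

A = (20, 2)
D = (23, 19/2)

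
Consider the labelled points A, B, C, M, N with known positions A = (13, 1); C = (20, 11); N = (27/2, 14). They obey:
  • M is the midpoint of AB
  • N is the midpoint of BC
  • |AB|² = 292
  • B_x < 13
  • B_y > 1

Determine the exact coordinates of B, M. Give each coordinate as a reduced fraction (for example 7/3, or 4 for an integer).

B = (7, 17)
M = (10, 9)

1. B_x = 7  [B = 2·N−C = 2·(27/2, 14)−(20, 11)]
2. B_y = 17  [B = 2·N−C = 2·(27/2, 14)−(20, 11)]
   so B = (7, 17)
3. M_x = 10  [2·M = A+B = (13, 1)+(7, 17)]
4. M_y = 9  [2·M = A+B = (13, 1)+(7, 17)]
   so M = (10, 9)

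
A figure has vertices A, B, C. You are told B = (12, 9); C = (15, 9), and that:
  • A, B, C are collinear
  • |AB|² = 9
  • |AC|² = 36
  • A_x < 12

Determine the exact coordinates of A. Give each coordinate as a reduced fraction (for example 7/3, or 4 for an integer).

1. A_x = 9  [[A, B, C are collinear ⇒ 3y-27=0] ∩ [|A−(12, 9)|²=9]]
2. A_y = 9  [[A, B, C are collinear ⇒ 3y-27=0] ∩ [|A−(12, 9)|²=9]]
   so A = (9, 9)

A = (9, 9)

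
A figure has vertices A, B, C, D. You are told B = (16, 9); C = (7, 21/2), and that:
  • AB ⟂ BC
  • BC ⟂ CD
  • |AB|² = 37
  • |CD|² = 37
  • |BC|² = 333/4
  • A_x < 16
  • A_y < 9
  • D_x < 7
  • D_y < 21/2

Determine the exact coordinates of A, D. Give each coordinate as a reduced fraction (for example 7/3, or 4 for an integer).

1. A_x = 15  [[AB ⟂ BC ⇒ 9x-3/2y-261/2=0] ∩ [|A−(16, 9)|²=37]]
2. A_y = 3  [[AB ⟂ BC ⇒ 9x-3/2y-261/2=0] ∩ [|A−(16, 9)|²=37]]
   so A = (15, 3)
3. D_x = 6  [[BC ⟂ CD ⇒ -9x+3/2y+189/4=0] ∩ [|D−(7, 21/2)|²=37]]
4. D_y = 9/2  [[BC ⟂ CD ⇒ -9x+3/2y+189/4=0] ∩ [|D−(7, 21/2)|²=37]]
   so D = (6, 9/2)

A = (15, 3)
D = (6, 9/2)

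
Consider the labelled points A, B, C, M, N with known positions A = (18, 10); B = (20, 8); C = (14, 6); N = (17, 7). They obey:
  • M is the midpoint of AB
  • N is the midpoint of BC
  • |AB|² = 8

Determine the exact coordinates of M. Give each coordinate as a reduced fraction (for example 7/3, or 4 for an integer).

M = (19, 9)

1. M_x = 19  [2·M = A+B = (18, 10)+(20, 8)]
2. M_y = 9  [2·M = A+B = (18, 10)+(20, 8)]
   so M = (19, 9)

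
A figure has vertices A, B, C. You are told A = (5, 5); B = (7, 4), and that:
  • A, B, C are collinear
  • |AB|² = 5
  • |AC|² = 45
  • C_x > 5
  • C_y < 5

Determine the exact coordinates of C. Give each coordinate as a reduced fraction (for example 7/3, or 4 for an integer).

1. C_x = 11  [[A, B, C are collinear ⇒ 1x+2y-15=0] ∩ [|C−(5, 5)|²=45]]
2. C_y = 2  [[A, B, C are collinear ⇒ 1x+2y-15=0] ∩ [|C−(5, 5)|²=45]]
   so C = (11, 2)

C = (11, 2)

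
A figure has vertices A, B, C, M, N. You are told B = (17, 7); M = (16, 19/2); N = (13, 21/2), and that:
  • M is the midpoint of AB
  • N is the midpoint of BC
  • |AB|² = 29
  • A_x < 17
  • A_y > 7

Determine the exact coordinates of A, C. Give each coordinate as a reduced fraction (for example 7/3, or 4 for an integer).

1. A_x = 15  [A = 2·M−B = 2·(16, 19/2)−(17, 7)]
2. A_y = 12  [A = 2·M−B = 2·(16, 19/2)−(17, 7)]
   so A = (15, 12)
3. C_x = 9  [C = 2·N−B = 2·(13, 21/2)−(17, 7)]
4. C_y = 14  [C = 2·N−B = 2·(13, 21/2)−(17, 7)]
   so C = (9, 14)

A = (15, 12)
C = (9, 14)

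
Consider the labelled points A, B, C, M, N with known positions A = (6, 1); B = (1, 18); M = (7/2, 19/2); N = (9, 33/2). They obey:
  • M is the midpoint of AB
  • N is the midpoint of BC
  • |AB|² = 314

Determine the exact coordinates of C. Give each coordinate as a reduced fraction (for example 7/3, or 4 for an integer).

C = (17, 15)

1. C_x = 17  [C = 2·N−B = 2·(9, 33/2)−(1, 18)]
2. C_y = 15  [C = 2·N−B = 2·(9, 33/2)−(1, 18)]
   so C = (17, 15)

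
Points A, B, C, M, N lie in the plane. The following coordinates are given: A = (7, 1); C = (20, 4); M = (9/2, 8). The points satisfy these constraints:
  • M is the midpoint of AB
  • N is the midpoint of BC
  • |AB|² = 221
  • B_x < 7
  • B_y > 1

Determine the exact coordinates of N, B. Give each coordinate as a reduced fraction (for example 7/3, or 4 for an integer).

N = (11, 19/2)
B = (2, 15)

1. B_x = 2  [B = 2·M−A = 2·(9/2, 8)−(7, 1)]
2. B_y = 15  [B = 2·M−A = 2·(9/2, 8)−(7, 1)]
   so B = (2, 15)
3. N_x = 11  [2·N = B+C = (2, 15)+(20, 4)]
4. N_y = 19/2  [2·N = B+C = (2, 15)+(20, 4)]
   so N = (11, 19/2)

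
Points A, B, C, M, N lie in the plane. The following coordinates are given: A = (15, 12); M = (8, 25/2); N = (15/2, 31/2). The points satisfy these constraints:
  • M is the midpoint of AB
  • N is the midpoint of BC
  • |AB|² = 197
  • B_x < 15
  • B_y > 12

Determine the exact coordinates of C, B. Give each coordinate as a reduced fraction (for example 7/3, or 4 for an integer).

C = (14, 18)
B = (1, 13)

1. B_x = 1  [B = 2·M−A = 2·(8, 25/2)−(15, 12)]
2. B_y = 13  [B = 2·M−A = 2·(8, 25/2)−(15, 12)]
   so B = (1, 13)
3. C_x = 14  [C = 2·N−B = 2·(15/2, 31/2)−(1, 13)]
4. C_y = 18  [C = 2·N−B = 2·(15/2, 31/2)−(1, 13)]
   so C = (14, 18)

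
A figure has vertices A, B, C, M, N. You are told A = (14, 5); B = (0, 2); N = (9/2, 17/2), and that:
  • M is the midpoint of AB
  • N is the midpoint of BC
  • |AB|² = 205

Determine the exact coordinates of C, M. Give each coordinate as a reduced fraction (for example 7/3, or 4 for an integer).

1. M_x = 7  [2·M = A+B = (14, 5)+(0, 2)]
2. M_y = 7/2  [2·M = A+B = (14, 5)+(0, 2)]
   so M = (7, 7/2)
3. C_x = 9  [C = 2·N−B = 2·(9/2, 17/2)−(0, 2)]
4. C_y = 15  [C = 2·N−B = 2·(9/2, 17/2)−(0, 2)]
   so C = (9, 15)

C = (9, 15)
M = (7, 7/2)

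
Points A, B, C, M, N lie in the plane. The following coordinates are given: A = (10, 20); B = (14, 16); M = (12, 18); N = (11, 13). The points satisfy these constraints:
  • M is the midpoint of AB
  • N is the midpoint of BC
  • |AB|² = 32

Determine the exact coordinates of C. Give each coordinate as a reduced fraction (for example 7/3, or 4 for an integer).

1. C_x = 8  [C = 2·N−B = 2·(11, 13)−(14, 16)]
2. C_y = 10  [C = 2·N−B = 2·(11, 13)−(14, 16)]
   so C = (8, 10)

C = (8, 10)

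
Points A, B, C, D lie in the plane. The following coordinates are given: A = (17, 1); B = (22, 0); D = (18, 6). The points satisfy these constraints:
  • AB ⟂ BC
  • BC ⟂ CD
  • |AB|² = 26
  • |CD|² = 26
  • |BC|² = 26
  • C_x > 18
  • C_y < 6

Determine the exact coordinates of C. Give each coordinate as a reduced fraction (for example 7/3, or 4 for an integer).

C = (23, 5)

1. C_x = 23  [[AB ⟂ BC ⇒ 5x-1y-110=0] ∩ [|C−(18, 6)|²=26]]
2. C_y = 5  [[AB ⟂ BC ⇒ 5x-1y-110=0] ∩ [|C−(18, 6)|²=26]]
   so C = (23, 5)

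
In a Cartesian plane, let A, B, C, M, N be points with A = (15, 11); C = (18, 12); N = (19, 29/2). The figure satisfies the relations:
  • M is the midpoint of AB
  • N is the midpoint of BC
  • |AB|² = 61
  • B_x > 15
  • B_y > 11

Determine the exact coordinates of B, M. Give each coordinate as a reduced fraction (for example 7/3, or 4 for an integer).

B = (20, 17)
M = (35/2, 14)

1. B_x = 20  [B = 2·N−C = 2·(19, 29/2)−(18, 12)]
2. B_y = 17  [B = 2·N−C = 2·(19, 29/2)−(18, 12)]
   so B = (20, 17)
3. M_x = 35/2  [2·M = A+B = (15, 11)+(20, 17)]
4. M_y = 14  [2·M = A+B = (15, 11)+(20, 17)]
   so M = (35/2, 14)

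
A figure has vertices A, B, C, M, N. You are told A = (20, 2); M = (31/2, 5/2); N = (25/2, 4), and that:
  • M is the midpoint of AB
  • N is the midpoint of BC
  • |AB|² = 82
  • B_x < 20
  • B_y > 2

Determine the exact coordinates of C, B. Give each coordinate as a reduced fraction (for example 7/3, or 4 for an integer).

C = (14, 5)
B = (11, 3)

1. B_x = 11  [B = 2·M−A = 2·(31/2, 5/2)−(20, 2)]
2. B_y = 3  [B = 2·M−A = 2·(31/2, 5/2)−(20, 2)]
   so B = (11, 3)
3. C_x = 14  [C = 2·N−B = 2·(25/2, 4)−(11, 3)]
4. C_y = 5  [C = 2·N−B = 2·(25/2, 4)−(11, 3)]
   so C = (14, 5)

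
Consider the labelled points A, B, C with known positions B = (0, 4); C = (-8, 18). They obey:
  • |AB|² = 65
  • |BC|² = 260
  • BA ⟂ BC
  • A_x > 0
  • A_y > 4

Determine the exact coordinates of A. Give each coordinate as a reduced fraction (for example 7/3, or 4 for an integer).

1. A_x = 7  [[BA ⟂ BC ⇒ -8x+14y-56=0] ∩ [|A−(0, 4)|²=65]]
2. A_y = 8  [[BA ⟂ BC ⇒ -8x+14y-56=0] ∩ [|A−(0, 4)|²=65]]
   so A = (7, 8)

A = (7, 8)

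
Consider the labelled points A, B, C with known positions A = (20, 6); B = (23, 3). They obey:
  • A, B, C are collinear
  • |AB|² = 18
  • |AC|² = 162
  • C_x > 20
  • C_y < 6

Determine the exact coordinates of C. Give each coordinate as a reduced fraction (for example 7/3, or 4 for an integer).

C = (29, -3)

1. C_x = 29  [[A, B, C are collinear ⇒ 3x+3y-78=0] ∩ [|C−(20, 6)|²=162]]
2. C_y = -3  [[A, B, C are collinear ⇒ 3x+3y-78=0] ∩ [|C−(20, 6)|²=162]]
   so C = (29, -3)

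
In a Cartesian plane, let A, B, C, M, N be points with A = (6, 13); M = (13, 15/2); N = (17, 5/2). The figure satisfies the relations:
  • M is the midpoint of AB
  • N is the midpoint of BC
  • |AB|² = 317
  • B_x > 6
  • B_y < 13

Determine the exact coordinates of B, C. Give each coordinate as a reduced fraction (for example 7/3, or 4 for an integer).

B = (20, 2)
C = (14, 3)

1. B_x = 20  [B = 2·M−A = 2·(13, 15/2)−(6, 13)]
2. B_y = 2  [B = 2·M−A = 2·(13, 15/2)−(6, 13)]
   so B = (20, 2)
3. C_x = 14  [C = 2·N−B = 2·(17, 5/2)−(20, 2)]
4. C_y = 3  [C = 2·N−B = 2·(17, 5/2)−(20, 2)]
   so C = (14, 3)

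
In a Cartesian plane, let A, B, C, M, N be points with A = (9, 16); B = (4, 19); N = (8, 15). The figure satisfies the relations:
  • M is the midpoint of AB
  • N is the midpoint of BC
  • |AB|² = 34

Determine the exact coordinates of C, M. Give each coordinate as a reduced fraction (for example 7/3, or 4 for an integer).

C = (12, 11)
M = (13/2, 35/2)

1. M_x = 13/2  [2·M = A+B = (9, 16)+(4, 19)]
2. M_y = 35/2  [2·M = A+B = (9, 16)+(4, 19)]
   so M = (13/2, 35/2)
3. C_x = 12  [C = 2·N−B = 2·(8, 15)−(4, 19)]
4. C_y = 11  [C = 2·N−B = 2·(8, 15)−(4, 19)]
   so C = (12, 11)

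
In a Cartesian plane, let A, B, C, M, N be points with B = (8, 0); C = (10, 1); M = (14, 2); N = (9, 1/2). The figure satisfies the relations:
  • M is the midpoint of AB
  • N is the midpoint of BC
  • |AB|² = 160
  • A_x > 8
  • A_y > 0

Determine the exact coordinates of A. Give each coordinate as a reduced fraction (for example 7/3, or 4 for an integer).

1. A_x = 20  [A = 2·M−B = 2·(14, 2)−(8, 0)]
2. A_y = 4  [A = 2·M−B = 2·(14, 2)−(8, 0)]
   so A = (20, 4)

A = (20, 4)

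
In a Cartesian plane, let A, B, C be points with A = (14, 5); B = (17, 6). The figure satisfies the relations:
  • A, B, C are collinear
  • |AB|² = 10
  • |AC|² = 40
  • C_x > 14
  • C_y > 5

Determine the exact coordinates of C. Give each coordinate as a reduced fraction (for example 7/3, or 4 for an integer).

1. C_x = 20  [[A, B, C are collinear ⇒ -1x+3y-1=0] ∩ [|C−(14, 5)|²=40]]
2. C_y = 7  [[A, B, C are collinear ⇒ -1x+3y-1=0] ∩ [|C−(14, 5)|²=40]]
   so C = (20, 7)

C = (20, 7)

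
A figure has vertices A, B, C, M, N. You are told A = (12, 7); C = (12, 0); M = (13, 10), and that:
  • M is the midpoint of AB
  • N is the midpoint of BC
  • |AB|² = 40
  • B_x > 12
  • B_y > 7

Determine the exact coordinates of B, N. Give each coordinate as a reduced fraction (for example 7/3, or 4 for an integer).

B = (14, 13)
N = (13, 13/2)

1. B_x = 14  [B = 2·M−A = 2·(13, 10)−(12, 7)]
2. B_y = 13  [B = 2·M−A = 2·(13, 10)−(12, 7)]
   so B = (14, 13)
3. N_x = 13  [2·N = B+C = (14, 13)+(12, 0)]
4. N_y = 13/2  [2·N = B+C = (14, 13)+(12, 0)]
   so N = (13, 13/2)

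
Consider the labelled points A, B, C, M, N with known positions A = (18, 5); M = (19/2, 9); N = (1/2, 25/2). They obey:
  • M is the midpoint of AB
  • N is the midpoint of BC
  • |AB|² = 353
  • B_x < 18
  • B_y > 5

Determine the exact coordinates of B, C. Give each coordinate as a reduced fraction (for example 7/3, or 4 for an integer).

1. B_x = 1  [B = 2·M−A = 2·(19/2, 9)−(18, 5)]
2. B_y = 13  [B = 2·M−A = 2·(19/2, 9)−(18, 5)]
   so B = (1, 13)
3. C_x = 0  [C = 2·N−B = 2·(1/2, 25/2)−(1, 13)]
4. C_y = 12  [C = 2·N−B = 2·(1/2, 25/2)−(1, 13)]
   so C = (0, 12)

B = (1, 13)
C = (0, 12)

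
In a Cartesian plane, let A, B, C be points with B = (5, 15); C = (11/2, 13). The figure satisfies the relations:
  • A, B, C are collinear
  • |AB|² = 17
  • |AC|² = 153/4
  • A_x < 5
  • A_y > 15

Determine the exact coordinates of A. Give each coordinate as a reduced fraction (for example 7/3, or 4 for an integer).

A = (4, 19)

1. A_x = 4  [[A, B, C are collinear ⇒ 2x+1/2y-35/2=0] ∩ [|A−(5, 15)|²=17]]
2. A_y = 19  [[A, B, C are collinear ⇒ 2x+1/2y-35/2=0] ∩ [|A−(5, 15)|²=17]]
   so A = (4, 19)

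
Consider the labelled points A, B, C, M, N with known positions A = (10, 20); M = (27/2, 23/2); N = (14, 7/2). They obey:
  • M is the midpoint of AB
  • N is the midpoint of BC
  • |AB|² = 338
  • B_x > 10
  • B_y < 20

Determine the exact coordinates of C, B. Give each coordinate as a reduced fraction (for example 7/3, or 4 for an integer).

C = (11, 4)
B = (17, 3)

1. B_x = 17  [B = 2·M−A = 2·(27/2, 23/2)−(10, 20)]
2. B_y = 3  [B = 2·M−A = 2·(27/2, 23/2)−(10, 20)]
   so B = (17, 3)
3. C_x = 11  [C = 2·N−B = 2·(14, 7/2)−(17, 3)]
4. C_y = 4  [C = 2·N−B = 2·(14, 7/2)−(17, 3)]
   so C = (11, 4)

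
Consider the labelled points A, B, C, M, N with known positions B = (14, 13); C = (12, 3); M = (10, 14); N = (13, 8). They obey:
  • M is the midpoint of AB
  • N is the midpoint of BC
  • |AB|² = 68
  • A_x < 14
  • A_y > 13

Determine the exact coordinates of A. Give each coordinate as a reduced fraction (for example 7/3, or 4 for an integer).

1. A_x = 6  [A = 2·M−B = 2·(10, 14)−(14, 13)]
2. A_y = 15  [A = 2·M−B = 2·(10, 14)−(14, 13)]
   so A = (6, 15)

A = (6, 15)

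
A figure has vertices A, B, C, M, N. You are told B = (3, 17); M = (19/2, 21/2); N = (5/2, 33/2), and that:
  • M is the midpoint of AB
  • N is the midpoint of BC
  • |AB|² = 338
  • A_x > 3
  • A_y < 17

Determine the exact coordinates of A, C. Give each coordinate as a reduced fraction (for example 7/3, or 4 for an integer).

A = (16, 4)
C = (2, 16)

1. A_x = 16  [A = 2·M−B = 2·(19/2, 21/2)−(3, 17)]
2. A_y = 4  [A = 2·M−B = 2·(19/2, 21/2)−(3, 17)]
   so A = (16, 4)
3. C_x = 2  [C = 2·N−B = 2·(5/2, 33/2)−(3, 17)]
4. C_y = 16  [C = 2·N−B = 2·(5/2, 33/2)−(3, 17)]
   so C = (2, 16)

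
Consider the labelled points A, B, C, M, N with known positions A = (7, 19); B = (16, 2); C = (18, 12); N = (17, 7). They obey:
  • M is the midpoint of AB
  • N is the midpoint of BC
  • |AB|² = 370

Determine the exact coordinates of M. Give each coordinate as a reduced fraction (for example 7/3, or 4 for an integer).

1. M_x = 23/2  [2·M = A+B = (7, 19)+(16, 2)]
2. M_y = 21/2  [2·M = A+B = (7, 19)+(16, 2)]
   so M = (23/2, 21/2)

M = (23/2, 21/2)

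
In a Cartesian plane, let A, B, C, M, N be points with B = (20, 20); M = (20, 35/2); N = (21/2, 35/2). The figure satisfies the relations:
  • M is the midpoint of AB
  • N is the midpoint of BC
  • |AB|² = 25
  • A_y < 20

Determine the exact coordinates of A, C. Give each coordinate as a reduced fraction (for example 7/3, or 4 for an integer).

1. A_x = 20  [A = 2·M−B = 2·(20, 35/2)−(20, 20)]
2. A_y = 15  [A = 2·M−B = 2·(20, 35/2)−(20, 20)]
   so A = (20, 15)
3. C_x = 1  [C = 2·N−B = 2·(21/2, 35/2)−(20, 20)]
4. C_y = 15  [C = 2·N−B = 2·(21/2, 35/2)−(20, 20)]
   so C = (1, 15)

A = (20, 15)
C = (1, 15)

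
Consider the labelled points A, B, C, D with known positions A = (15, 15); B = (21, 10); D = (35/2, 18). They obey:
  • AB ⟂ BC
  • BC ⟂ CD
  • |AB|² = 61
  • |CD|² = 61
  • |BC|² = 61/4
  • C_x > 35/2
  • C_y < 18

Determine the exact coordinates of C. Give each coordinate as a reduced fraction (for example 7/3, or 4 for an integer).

C = (47/2, 13)

1. C_x = 47/2  [[AB ⟂ BC ⇒ 6x-5y-76=0] ∩ [|C−(35/2, 18)|²=61]]
2. C_y = 13  [[AB ⟂ BC ⇒ 6x-5y-76=0] ∩ [|C−(35/2, 18)|²=61]]
   so C = (47/2, 13)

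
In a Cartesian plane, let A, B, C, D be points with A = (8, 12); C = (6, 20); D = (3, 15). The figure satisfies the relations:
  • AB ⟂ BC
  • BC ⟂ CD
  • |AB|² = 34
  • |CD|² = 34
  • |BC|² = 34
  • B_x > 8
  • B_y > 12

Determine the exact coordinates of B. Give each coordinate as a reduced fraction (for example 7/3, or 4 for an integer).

B = (11, 17)

1. B_x = 11  [[BC ⟂ CD ⇒ 3x+5y-118=0] ∩ [|B−(8, 12)|²=34]]
2. B_y = 17  [[BC ⟂ CD ⇒ 3x+5y-118=0] ∩ [|B−(8, 12)|²=34]]
   so B = (11, 17)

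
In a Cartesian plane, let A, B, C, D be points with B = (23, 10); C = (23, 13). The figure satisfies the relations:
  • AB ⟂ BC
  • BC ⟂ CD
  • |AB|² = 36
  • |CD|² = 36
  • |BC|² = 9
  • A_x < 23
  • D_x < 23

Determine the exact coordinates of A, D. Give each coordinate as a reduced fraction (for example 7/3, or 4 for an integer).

A = (17, 10)
D = (17, 13)

1. A_x = 17  [[AB ⟂ BC ⇒ -3y+30=0] ∩ [|A−(23, 10)|²=36]]
2. A_y = 10  [[AB ⟂ BC ⇒ -3y+30=0] ∩ [|A−(23, 10)|²=36]]
   so A = (17, 10)
3. D_x = 17  [[BC ⟂ CD ⇒ 3y-39=0] ∩ [|D−(23, 13)|²=36]]
4. D_y = 13  [[BC ⟂ CD ⇒ 3y-39=0] ∩ [|D−(23, 13)|²=36]]
   so D = (17, 13)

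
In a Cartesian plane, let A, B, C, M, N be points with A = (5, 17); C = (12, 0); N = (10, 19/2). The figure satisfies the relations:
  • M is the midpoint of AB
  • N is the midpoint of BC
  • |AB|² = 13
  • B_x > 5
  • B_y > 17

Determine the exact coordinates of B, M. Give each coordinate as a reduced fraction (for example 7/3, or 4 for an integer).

B = (8, 19)
M = (13/2, 18)

1. B_x = 8  [B = 2·N−C = 2·(10, 19/2)−(12, 0)]
2. B_y = 19  [B = 2·N−C = 2·(10, 19/2)−(12, 0)]
   so B = (8, 19)
3. M_x = 13/2  [2·M = A+B = (5, 17)+(8, 19)]
4. M_y = 18  [2·M = A+B = (5, 17)+(8, 19)]
   so M = (13/2, 18)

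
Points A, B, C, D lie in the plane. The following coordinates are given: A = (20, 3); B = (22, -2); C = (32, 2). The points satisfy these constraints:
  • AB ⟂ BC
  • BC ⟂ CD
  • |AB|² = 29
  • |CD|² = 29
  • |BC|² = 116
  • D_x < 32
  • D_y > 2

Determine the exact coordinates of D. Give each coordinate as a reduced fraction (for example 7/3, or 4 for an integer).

D = (30, 7)

1. D_x = 30  [[BC ⟂ CD ⇒ 10x+4y-328=0] ∩ [|D−(32, 2)|²=29]]
2. D_y = 7  [[BC ⟂ CD ⇒ 10x+4y-328=0] ∩ [|D−(32, 2)|²=29]]
   so D = (30, 7)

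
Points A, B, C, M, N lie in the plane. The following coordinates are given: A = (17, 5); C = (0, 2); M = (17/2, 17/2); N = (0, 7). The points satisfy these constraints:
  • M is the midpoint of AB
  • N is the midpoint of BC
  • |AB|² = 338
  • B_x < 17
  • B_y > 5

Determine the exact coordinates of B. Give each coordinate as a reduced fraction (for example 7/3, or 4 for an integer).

1. B_x = 0  [B = 2·M−A = 2·(17/2, 17/2)−(17, 5)]
2. B_y = 12  [B = 2·M−A = 2·(17/2, 17/2)−(17, 5)]
   so B = (0, 12)

B = (0, 12)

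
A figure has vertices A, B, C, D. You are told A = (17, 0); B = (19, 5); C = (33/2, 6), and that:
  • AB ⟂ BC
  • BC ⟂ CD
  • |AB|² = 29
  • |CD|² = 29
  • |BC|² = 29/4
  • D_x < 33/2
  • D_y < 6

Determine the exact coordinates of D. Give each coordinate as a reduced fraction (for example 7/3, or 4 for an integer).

D = (29/2, 1)

1. D_x = 29/2  [[BC ⟂ CD ⇒ -5/2x+1y+141/4=0] ∩ [|D−(33/2, 6)|²=29]]
2. D_y = 1  [[BC ⟂ CD ⇒ -5/2x+1y+141/4=0] ∩ [|D−(33/2, 6)|²=29]]
   so D = (29/2, 1)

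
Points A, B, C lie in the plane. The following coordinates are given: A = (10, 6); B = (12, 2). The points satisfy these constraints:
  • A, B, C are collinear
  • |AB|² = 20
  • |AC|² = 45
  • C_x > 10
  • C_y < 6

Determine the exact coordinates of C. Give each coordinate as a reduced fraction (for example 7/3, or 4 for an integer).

1. C_x = 13  [[A, B, C are collinear ⇒ 4x+2y-52=0] ∩ [|C−(10, 6)|²=45]]
2. C_y = 0  [[A, B, C are collinear ⇒ 4x+2y-52=0] ∩ [|C−(10, 6)|²=45]]
   so C = (13, 0)

C = (13, 0)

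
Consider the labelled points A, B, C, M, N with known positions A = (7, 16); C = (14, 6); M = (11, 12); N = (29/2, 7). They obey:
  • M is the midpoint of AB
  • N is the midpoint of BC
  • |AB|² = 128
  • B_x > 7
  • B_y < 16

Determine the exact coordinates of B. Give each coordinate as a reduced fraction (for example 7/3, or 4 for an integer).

1. B_x = 15  [B = 2·M−A = 2·(11, 12)−(7, 16)]
2. B_y = 8  [B = 2·M−A = 2·(11, 12)−(7, 16)]
   so B = (15, 8)

B = (15, 8)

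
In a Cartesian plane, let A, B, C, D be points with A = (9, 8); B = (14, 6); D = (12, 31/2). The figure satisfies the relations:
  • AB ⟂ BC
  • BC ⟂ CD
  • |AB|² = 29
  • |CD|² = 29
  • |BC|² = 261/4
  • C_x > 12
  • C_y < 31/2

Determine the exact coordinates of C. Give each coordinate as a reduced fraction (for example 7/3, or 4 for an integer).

C = (17, 27/2)

1. C_x = 17  [[AB ⟂ BC ⇒ 5x-2y-58=0] ∩ [|C−(12, 31/2)|²=29]]
2. C_y = 27/2  [[AB ⟂ BC ⇒ 5x-2y-58=0] ∩ [|C−(12, 31/2)|²=29]]
   so C = (17, 27/2)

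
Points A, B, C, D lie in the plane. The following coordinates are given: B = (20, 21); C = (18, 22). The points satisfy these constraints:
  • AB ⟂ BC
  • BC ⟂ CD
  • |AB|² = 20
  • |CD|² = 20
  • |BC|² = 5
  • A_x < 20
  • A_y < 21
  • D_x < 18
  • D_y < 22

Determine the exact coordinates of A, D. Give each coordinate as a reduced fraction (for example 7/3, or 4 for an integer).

A = (18, 17)
D = (16, 18)

1. A_x = 18  [[AB ⟂ BC ⇒ 2x-1y-19=0] ∩ [|A−(20, 21)|²=20]]
2. A_y = 17  [[AB ⟂ BC ⇒ 2x-1y-19=0] ∩ [|A−(20, 21)|²=20]]
   so A = (18, 17)
3. D_x = 16  [[BC ⟂ CD ⇒ -2x+1y+14=0] ∩ [|D−(18, 22)|²=20]]
4. D_y = 18  [[BC ⟂ CD ⇒ -2x+1y+14=0] ∩ [|D−(18, 22)|²=20]]
   so D = (16, 18)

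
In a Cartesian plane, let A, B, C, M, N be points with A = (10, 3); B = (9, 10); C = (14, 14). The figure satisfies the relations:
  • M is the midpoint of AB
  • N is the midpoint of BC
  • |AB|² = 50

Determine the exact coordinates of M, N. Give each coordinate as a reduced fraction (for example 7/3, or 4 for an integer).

1. M_x = 19/2  [2·M = A+B = (10, 3)+(9, 10)]
2. M_y = 13/2  [2·M = A+B = (10, 3)+(9, 10)]
   so M = (19/2, 13/2)
3. N_x = 23/2  [2·N = B+C = (9, 10)+(14, 14)]
4. N_y = 12  [2·N = B+C = (9, 10)+(14, 14)]
   so N = (23/2, 12)

M = (19/2, 13/2)
N = (23/2, 12)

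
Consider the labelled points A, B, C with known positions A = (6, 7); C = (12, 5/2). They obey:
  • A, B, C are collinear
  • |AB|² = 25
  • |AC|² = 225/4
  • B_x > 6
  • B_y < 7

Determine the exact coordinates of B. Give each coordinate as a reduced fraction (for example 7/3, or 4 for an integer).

1. B_x = 10  [[A, B, C are collinear ⇒ -9/2x-6y+69=0] ∩ [|B−(6, 7)|²=25]]
2. B_y = 4  [[A, B, C are collinear ⇒ -9/2x-6y+69=0] ∩ [|B−(6, 7)|²=25]]
   so B = (10, 4)

B = (10, 4)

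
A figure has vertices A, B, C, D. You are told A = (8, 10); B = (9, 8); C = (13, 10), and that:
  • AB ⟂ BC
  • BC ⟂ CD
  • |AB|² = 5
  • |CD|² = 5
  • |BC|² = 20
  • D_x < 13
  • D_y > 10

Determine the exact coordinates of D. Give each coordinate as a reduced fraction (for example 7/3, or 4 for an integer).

D = (12, 12)

1. D_x = 12  [[BC ⟂ CD ⇒ 4x+2y-72=0] ∩ [|D−(13, 10)|²=5]]
2. D_y = 12  [[BC ⟂ CD ⇒ 4x+2y-72=0] ∩ [|D−(13, 10)|²=5]]
   so D = (12, 12)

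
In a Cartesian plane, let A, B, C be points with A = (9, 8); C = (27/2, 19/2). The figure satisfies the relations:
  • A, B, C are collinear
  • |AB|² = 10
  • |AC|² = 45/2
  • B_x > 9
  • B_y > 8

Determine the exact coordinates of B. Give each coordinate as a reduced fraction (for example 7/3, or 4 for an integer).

1. B_x = 12  [[A, B, C are collinear ⇒ 3/2x-9/2y+45/2=0] ∩ [|B−(9, 8)|²=10]]
2. B_y = 9  [[A, B, C are collinear ⇒ 3/2x-9/2y+45/2=0] ∩ [|B−(9, 8)|²=10]]
   so B = (12, 9)

B = (12, 9)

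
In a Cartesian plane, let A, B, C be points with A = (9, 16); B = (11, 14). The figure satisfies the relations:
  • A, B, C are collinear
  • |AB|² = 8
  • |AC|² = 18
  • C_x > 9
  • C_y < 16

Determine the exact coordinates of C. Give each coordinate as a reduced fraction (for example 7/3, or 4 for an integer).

C = (12, 13)

1. C_x = 12  [[A, B, C are collinear ⇒ 2x+2y-50=0] ∩ [|C−(9, 16)|²=18]]
2. C_y = 13  [[A, B, C are collinear ⇒ 2x+2y-50=0] ∩ [|C−(9, 16)|²=18]]
   so C = (12, 13)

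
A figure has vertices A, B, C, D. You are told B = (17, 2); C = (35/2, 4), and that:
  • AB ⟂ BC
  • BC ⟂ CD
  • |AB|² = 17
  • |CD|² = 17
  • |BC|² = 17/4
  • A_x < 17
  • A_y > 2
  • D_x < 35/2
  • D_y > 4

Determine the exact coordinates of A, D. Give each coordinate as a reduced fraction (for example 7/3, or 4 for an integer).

A = (13, 3)
D = (27/2, 5)

1. A_x = 13  [[AB ⟂ BC ⇒ -1/2x-2y+25/2=0] ∩ [|A−(17, 2)|²=17]]
2. A_y = 3  [[AB ⟂ BC ⇒ -1/2x-2y+25/2=0] ∩ [|A−(17, 2)|²=17]]
   so A = (13, 3)
3. D_x = 27/2  [[BC ⟂ CD ⇒ 1/2x+2y-67/4=0] ∩ [|D−(35/2, 4)|²=17]]
4. D_y = 5  [[BC ⟂ CD ⇒ 1/2x+2y-67/4=0] ∩ [|D−(35/2, 4)|²=17]]
   so D = (27/2, 5)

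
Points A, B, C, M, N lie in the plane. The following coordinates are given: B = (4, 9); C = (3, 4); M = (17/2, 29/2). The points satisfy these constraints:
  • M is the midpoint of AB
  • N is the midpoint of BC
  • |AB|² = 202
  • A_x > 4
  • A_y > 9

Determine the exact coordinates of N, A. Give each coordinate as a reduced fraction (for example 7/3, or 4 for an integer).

1. A_x = 13  [A = 2·M−B = 2·(17/2, 29/2)−(4, 9)]
2. A_y = 20  [A = 2·M−B = 2·(17/2, 29/2)−(4, 9)]
   so A = (13, 20)
3. N_x = 7/2  [2·N = B+C = (4, 9)+(3, 4)]
4. N_y = 13/2  [2·N = B+C = (4, 9)+(3, 4)]
   so N = (7/2, 13/2)

N = (7/2, 13/2)
A = (13, 20)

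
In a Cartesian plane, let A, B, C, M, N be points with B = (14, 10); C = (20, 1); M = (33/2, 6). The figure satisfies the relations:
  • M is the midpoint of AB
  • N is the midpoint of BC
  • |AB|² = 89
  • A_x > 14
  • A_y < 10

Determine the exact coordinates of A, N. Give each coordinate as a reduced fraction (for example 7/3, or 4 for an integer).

A = (19, 2)
N = (17, 11/2)

1. A_x = 19  [A = 2·M−B = 2·(33/2, 6)−(14, 10)]
2. A_y = 2  [A = 2·M−B = 2·(33/2, 6)−(14, 10)]
   so A = (19, 2)
3. N_x = 17  [2·N = B+C = (14, 10)+(20, 1)]
4. N_y = 11/2  [2·N = B+C = (14, 10)+(20, 1)]
   so N = (17, 11/2)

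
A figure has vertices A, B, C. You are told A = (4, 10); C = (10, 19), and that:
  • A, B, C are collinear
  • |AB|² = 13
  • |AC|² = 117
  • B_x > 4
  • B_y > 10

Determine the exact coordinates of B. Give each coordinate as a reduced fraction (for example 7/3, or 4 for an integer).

B = (6, 13)

1. B_x = 6  [[A, B, C are collinear ⇒ 9x-6y+24=0] ∩ [|B−(4, 10)|²=13]]
2. B_y = 13  [[A, B, C are collinear ⇒ 9x-6y+24=0] ∩ [|B−(4, 10)|²=13]]
   so B = (6, 13)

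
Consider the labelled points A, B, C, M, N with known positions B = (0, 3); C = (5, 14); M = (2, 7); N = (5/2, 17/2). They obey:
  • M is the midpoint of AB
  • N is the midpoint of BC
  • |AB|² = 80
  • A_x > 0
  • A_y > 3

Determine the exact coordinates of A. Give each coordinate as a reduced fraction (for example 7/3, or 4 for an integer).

A = (4, 11)

1. A_x = 4  [A = 2·M−B = 2·(2, 7)−(0, 3)]
2. A_y = 11  [A = 2·M−B = 2·(2, 7)−(0, 3)]
   so A = (4, 11)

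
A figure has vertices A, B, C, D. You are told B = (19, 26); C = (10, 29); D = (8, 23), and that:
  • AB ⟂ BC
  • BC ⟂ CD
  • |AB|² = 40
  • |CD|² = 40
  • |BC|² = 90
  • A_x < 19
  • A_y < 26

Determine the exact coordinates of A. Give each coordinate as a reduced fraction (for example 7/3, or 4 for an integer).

A = (17, 20)

1. A_x = 17  [[AB ⟂ BC ⇒ 9x-3y-93=0] ∩ [|A−(19, 26)|²=40]]
2. A_y = 20  [[AB ⟂ BC ⇒ 9x-3y-93=0] ∩ [|A−(19, 26)|²=40]]
   so A = (17, 20)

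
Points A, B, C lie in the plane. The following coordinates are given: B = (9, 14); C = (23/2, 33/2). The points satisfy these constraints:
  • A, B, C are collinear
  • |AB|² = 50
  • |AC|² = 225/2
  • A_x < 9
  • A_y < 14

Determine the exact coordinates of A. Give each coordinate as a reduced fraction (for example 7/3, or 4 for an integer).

1. A_x = 4  [[A, B, C are collinear ⇒ -5/2x+5/2y-25/2=0] ∩ [|A−(9, 14)|²=50]]
2. A_y = 9  [[A, B, C are collinear ⇒ -5/2x+5/2y-25/2=0] ∩ [|A−(9, 14)|²=50]]
   so A = (4, 9)

A = (4, 9)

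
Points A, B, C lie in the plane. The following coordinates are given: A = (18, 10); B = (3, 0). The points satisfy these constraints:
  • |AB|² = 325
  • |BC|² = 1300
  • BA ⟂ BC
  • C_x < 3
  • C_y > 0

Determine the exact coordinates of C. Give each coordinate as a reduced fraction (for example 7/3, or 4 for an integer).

1. C_x = -17  [[BA ⟂ BC ⇒ 15x+10y-45=0] ∩ [|C−(3, 0)|²=1300]]
2. C_y = 30  [[BA ⟂ BC ⇒ 15x+10y-45=0] ∩ [|C−(3, 0)|²=1300]]
   so C = (-17, 30)

C = (-17, 30)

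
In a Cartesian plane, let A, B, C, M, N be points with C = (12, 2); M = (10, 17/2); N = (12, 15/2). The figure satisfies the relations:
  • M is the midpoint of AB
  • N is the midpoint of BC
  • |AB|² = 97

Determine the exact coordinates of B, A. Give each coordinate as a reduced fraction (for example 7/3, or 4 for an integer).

B = (12, 13)
A = (8, 4)

1. B_x = 12  [B = 2·N−C = 2·(12, 15/2)−(12, 2)]
2. B_y = 13  [B = 2·N−C = 2·(12, 15/2)−(12, 2)]
   so B = (12, 13)
3. A_x = 8  [A = 2·M−B = 2·(10, 17/2)−(12, 13)]
4. A_y = 4  [A = 2·M−B = 2·(10, 17/2)−(12, 13)]
   so A = (8, 4)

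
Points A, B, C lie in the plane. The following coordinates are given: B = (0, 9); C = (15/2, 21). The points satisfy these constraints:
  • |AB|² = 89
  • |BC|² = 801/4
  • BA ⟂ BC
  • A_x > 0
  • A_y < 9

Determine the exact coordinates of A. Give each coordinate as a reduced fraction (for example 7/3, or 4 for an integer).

1. A_x = 8  [[BA ⟂ BC ⇒ 15/2x+12y-108=0] ∩ [|A−(0, 9)|²=89]]
2. A_y = 4  [[BA ⟂ BC ⇒ 15/2x+12y-108=0] ∩ [|A−(0, 9)|²=89]]
   so A = (8, 4)

A = (8, 4)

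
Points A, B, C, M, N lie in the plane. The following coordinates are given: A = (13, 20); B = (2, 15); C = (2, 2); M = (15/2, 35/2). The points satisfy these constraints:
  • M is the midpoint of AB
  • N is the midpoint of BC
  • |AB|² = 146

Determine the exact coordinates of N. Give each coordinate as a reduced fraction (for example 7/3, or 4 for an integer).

1. N_x = 2  [2·N = B+C = (2, 15)+(2, 2)]
2. N_y = 17/2  [2·N = B+C = (2, 15)+(2, 2)]
   so N = (2, 17/2)

N = (2, 17/2)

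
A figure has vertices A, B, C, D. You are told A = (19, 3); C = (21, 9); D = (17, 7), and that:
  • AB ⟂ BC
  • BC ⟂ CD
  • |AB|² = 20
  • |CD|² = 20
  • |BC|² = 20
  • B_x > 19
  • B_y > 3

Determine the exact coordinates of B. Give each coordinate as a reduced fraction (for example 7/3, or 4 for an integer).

1. B_x = 23  [[BC ⟂ CD ⇒ 4x+2y-102=0] ∩ [|B−(19, 3)|²=20]]
2. B_y = 5  [[BC ⟂ CD ⇒ 4x+2y-102=0] ∩ [|B−(19, 3)|²=20]]
   so B = (23, 5)

B = (23, 5)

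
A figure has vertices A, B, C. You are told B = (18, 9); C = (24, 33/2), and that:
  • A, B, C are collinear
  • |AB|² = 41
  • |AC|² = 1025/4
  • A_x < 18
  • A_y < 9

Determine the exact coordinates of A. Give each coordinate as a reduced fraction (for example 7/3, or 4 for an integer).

1. A_x = 14  [[A, B, C are collinear ⇒ -15/2x+6y+81=0] ∩ [|A−(18, 9)|²=41]]
2. A_y = 4  [[A, B, C are collinear ⇒ -15/2x+6y+81=0] ∩ [|A−(18, 9)|²=41]]
   so A = (14, 4)

A = (14, 4)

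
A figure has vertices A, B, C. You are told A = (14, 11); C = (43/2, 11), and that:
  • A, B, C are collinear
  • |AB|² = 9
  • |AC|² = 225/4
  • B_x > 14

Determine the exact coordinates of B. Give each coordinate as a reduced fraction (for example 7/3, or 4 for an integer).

B = (17, 11)

1. B_x = 17  [[A, B, C are collinear ⇒ -15/2y+165/2=0] ∩ [|B−(14, 11)|²=9]]
2. B_y = 11  [[A, B, C are collinear ⇒ -15/2y+165/2=0] ∩ [|B−(14, 11)|²=9]]
   so B = (17, 11)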